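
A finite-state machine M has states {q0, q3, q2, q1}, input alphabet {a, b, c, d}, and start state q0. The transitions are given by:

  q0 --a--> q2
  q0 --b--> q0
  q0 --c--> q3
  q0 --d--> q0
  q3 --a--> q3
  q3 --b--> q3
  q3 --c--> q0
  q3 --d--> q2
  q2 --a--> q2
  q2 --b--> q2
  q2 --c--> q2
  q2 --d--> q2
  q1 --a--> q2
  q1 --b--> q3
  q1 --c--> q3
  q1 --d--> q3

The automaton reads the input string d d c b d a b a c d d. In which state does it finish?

q0 → q0 → q0 → q3 → q3 → q2 → q2 → q2 → q2 → q2 → q2 → q2

q2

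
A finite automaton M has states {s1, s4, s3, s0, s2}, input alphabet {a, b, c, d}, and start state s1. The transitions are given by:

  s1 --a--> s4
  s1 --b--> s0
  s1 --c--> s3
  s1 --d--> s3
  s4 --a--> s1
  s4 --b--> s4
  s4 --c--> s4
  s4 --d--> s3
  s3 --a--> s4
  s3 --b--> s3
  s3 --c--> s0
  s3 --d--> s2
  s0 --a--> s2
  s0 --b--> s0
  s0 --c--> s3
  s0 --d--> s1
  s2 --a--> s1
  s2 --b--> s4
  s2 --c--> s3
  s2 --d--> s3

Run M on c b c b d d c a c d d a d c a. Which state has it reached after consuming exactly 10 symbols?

start at s1
read 'c': s1 → s3
read 'b': s3 → s3
read 'c': s3 → s0
read 'b': s0 → s0
read 'd': s0 → s1
read 'd': s1 → s3
read 'c': s3 → s0
read 'a': s0 → s2
read 'c': s2 → s3
read 'd': s3 → s2
After 10 symbols: s2.

s2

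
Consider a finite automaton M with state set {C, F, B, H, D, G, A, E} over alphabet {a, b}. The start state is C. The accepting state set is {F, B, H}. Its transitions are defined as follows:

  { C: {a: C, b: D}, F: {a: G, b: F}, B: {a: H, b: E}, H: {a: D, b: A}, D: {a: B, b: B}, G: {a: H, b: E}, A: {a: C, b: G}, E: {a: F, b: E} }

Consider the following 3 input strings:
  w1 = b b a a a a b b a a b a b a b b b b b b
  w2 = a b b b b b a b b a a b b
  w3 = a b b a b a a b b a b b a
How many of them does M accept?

1

w1: Trace: C -b-> D -b-> B -a-> H -a-> D -a-> B -a-> H -b-> A -b-> G -a-> H -a-> D -b-> B -a-> H -b-> A -a-> C -b-> D -b-> B -b-> E -b-> E -b-> E -b-> E  → end E, rejected
w2: Trace: C -a-> C -b-> D -b-> B -b-> E -b-> E -b-> E -a-> F -b-> F -b-> F -a-> G -a-> H -b-> A -b-> G  → end G, rejected
w3: Trace: C -a-> C -b-> D -b-> B -a-> H -b-> A -a-> C -a-> C -b-> D -b-> B -a-> H -b-> A -b-> G -a-> H  → end H, accepted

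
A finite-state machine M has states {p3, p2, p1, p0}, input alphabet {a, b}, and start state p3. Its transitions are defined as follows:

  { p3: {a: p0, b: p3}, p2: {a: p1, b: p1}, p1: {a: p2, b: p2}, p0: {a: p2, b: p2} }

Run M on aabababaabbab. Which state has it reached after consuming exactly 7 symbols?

p1

start at p3
read 'a': p3 → p0
read 'a': p0 → p2
read 'b': p2 → p1
read 'a': p1 → p2
read 'b': p2 → p1
read 'a': p1 → p2
read 'b': p2 → p1
After 7 symbols: p1.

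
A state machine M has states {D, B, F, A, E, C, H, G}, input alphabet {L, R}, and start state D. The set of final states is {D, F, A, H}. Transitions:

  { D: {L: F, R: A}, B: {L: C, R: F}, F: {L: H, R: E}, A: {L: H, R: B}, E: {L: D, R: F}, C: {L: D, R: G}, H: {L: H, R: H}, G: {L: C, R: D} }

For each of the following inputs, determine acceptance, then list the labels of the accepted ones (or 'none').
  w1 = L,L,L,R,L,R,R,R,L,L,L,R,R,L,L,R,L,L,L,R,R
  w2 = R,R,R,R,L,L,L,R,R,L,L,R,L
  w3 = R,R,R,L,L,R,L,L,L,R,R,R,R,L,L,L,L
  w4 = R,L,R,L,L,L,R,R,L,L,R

w1: Trace: D -L-> F -L-> H -L-> H -R-> H -L-> H -R-> H -R-> H -R-> H -L-> H -L-> H -L-> H -R-> H -R-> H -L-> H -L-> H -R-> H -L-> H -L-> H -L-> H -R-> H -R-> H  → end H, accepted
w2: Trace: D -R-> A -R-> B -R-> F -R-> E -L-> D -L-> F -L-> H -R-> H -R-> H -L-> H -L-> H -R-> H -L-> H  → end H, accepted
w3: Trace: D -R-> A -R-> B -R-> F -L-> H -L-> H -R-> H -L-> H -L-> H -L-> H -R-> H -R-> H -R-> H -R-> H -L-> H -L-> H -L-> H -L-> H  → end H, accepted
w4: Trace: D -R-> A -L-> H -R-> H -L-> H -L-> H -L-> H -R-> H -R-> H -L-> H -L-> H -R-> H  → end H, accepted

w1, w2, w3, w4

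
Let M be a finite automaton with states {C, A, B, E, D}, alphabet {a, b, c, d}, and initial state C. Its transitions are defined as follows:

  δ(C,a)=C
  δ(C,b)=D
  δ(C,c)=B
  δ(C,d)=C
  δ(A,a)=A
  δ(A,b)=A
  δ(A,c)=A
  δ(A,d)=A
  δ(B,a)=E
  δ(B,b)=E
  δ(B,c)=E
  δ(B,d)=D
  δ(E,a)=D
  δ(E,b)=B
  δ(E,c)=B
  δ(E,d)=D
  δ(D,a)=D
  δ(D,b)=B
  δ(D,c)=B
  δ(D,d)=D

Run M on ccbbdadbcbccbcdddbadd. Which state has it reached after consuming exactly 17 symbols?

Trace: C -c-> B -c-> E -b-> B -b-> E -d-> D -a-> D -d-> D -b-> B -c-> E -b-> B -c-> E -c-> B -b-> E -c-> B -d-> D -d-> D -d-> D
After 17 symbols: D.

D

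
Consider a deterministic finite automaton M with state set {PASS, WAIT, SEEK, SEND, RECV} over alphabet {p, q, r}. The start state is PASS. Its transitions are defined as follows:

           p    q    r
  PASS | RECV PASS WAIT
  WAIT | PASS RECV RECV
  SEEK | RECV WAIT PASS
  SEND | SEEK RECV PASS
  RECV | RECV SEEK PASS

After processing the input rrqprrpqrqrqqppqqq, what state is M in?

PASS → WAIT → RECV → SEEK → RECV → PASS → WAIT → PASS → PASS → WAIT → RECV → PASS → PASS → PASS → RECV → RECV → SEEK → WAIT → RECV

RECV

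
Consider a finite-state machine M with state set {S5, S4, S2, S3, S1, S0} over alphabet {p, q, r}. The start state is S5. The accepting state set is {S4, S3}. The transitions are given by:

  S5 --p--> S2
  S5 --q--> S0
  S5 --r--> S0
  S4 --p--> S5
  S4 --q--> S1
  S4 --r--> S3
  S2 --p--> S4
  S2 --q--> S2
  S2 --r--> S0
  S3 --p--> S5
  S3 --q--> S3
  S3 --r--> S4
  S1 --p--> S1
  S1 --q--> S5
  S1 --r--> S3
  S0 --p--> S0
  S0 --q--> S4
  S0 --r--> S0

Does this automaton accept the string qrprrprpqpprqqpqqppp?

No

Trace: S5 -q-> S0 -r-> S0 -p-> S0 -r-> S0 -r-> S0 -p-> S0 -r-> S0 -p-> S0 -q-> S4 -p-> S5 -p-> S2 -r-> S0 -q-> S4 -q-> S1 -p-> S1 -q-> S5 -q-> S0 -p-> S0 -p-> S0 -p-> S0
End state S0 is not accepting.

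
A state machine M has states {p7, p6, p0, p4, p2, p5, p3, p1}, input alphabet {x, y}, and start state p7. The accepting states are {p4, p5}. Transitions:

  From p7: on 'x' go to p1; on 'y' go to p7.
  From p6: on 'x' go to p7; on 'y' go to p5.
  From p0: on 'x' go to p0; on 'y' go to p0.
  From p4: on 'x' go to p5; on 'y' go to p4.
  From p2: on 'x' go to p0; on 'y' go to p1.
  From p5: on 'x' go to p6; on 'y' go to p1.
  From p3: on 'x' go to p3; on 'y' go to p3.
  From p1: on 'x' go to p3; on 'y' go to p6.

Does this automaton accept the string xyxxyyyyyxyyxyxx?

No

Trace: p7 -x-> p1 -y-> p6 -x-> p7 -x-> p1 -y-> p6 -y-> p5 -y-> p1 -y-> p6 -y-> p5 -x-> p6 -y-> p5 -y-> p1 -x-> p3 -y-> p3 -x-> p3 -x-> p3
End state p3 is not accepting.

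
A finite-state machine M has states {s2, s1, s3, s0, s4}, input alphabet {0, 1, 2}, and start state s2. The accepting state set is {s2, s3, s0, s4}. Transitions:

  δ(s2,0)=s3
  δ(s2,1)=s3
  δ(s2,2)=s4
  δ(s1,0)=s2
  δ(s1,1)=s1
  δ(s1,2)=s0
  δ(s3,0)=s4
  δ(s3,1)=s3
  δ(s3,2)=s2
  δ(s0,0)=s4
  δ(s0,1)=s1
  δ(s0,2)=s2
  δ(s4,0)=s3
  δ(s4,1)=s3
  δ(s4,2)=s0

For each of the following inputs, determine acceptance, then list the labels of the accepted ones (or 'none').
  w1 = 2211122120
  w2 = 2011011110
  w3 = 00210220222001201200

w1: s2 → s4 → s0 → s1 → s1 → s1 → s0 → s2 → s3 → s2 → s3  → end s3, accepted
w2: s2 → s4 → s3 → s3 → s3 → s4 → s3 → s3 → s3 → s3 → s4  → end s4, accepted
w3: s2 → s3 → s4 → s0 → s1 → s2 → s4 → s0 → s4 → s0 → s2 → s4 → s3 → s4 → s3 → s2 → s3 → s3 → s2 → s3 → s4  → end s4, accepted

w1, w2, w3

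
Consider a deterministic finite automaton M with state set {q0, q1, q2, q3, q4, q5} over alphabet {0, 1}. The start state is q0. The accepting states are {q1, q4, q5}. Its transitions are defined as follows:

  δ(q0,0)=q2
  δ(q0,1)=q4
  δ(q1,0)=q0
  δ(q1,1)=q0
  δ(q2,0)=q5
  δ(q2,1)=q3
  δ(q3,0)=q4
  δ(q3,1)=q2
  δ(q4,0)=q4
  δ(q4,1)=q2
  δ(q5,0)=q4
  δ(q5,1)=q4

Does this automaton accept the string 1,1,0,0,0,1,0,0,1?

No

start at q0
read '1': q0 → q4
read '1': q4 → q2
read '0': q2 → q5
read '0': q5 → q4
read '0': q4 → q4
read '1': q4 → q2
read '0': q2 → q5
read '0': q5 → q4
read '1': q4 → q2
End state q2 is not accepting.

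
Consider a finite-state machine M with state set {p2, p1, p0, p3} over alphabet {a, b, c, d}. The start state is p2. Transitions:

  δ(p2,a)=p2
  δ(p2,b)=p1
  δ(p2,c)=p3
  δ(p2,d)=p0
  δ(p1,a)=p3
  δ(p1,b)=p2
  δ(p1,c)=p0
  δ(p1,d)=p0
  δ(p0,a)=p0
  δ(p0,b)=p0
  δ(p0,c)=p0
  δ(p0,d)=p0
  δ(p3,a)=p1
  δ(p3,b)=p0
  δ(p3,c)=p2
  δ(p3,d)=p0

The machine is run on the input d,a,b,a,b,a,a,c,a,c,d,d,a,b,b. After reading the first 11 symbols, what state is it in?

p2 → p0 → p0 → p0 → p0 → p0 → p0 → p0 → p0 → p0 → p0 → p0
After 11 symbols: p0.

p0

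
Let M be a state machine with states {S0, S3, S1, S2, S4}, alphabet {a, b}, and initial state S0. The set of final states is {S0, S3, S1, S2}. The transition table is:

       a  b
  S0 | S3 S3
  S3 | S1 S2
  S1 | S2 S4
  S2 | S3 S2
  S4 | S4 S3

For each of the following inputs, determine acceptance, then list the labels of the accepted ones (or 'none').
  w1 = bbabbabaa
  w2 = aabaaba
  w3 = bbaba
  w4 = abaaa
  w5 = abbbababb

w1: S0 → S3 → S2 → S3 → S2 → S2 → S3 → S2 → S3 → S1  → end S1, accepted
w2: S0 → S3 → S1 → S4 → S4 → S4 → S3 → S1  → end S1, accepted
w3: S0 → S3 → S2 → S3 → S2 → S3  → end S3, accepted
w4: S0 → S3 → S2 → S3 → S1 → S2  → end S2, accepted
w5: S0 → S3 → S2 → S2 → S2 → S3 → S2 → S3 → S2 → S2  → end S2, accepted

w1, w2, w3, w4, w5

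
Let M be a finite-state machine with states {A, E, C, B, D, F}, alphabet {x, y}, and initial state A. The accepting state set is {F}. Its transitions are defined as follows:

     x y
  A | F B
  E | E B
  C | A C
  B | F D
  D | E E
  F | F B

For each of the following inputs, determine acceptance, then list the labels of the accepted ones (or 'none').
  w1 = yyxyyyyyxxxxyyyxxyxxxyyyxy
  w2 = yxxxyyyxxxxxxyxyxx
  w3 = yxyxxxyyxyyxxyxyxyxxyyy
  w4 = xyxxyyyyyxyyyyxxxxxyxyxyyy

w2

w1: A → B → D → E → B → D → E → B → D → E → E → E → E → B → D → E → E → E → B → F → F → F → B → D → E → E → B  → end B, rejected
w2: A → B → F → F → F → B → D → E → E → E → E → E → E → E → B → F → B → F → F  → end F, accepted
w3: A → B → F → B → F → F → F → B → D → E → B → D → E → E → B → F → B → F → B → F → F → B → D → E  → end E, rejected
w4: A → F → B → F → F → B → D → E → B → D → E → B → D → E → B → F → F → F → F → F → B → F → B → F → B → D → E  → end E, rejected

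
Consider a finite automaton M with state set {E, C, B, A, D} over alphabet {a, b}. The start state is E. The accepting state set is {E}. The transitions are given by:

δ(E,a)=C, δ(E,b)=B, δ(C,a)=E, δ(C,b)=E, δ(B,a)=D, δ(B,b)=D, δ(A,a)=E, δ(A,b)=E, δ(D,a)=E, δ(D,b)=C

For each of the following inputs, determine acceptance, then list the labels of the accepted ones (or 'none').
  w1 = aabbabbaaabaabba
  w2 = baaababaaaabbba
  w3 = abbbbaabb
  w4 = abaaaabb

w1: E → C → E → B → D → E → B → D → E → C → E → B → D → E → B → D → E  → end E, accepted
w2: E → B → D → E → C → E → C → E → C → E → C → E → B → D → C → E  → end E, accepted
w3: E → C → E → B → D → C → E → C → E → B  → end B, rejected
w4: E → C → E → C → E → C → E → B → D  → end D, rejected

w1, w2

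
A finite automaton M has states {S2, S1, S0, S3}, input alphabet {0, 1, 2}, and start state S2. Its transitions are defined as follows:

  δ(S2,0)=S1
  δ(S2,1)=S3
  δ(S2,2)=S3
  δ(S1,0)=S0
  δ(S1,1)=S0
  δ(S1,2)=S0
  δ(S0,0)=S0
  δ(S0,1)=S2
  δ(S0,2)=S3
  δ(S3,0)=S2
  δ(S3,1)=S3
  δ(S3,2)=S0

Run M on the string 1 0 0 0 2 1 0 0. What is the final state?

S1

S2 → S3 → S2 → S1 → S0 → S3 → S3 → S2 → S1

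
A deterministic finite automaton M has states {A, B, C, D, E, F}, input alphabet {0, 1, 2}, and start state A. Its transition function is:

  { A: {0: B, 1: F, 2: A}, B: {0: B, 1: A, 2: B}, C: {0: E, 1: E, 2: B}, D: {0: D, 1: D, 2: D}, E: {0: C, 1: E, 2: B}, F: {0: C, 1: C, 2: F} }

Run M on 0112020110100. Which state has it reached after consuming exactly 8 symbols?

A

Trace: A -0-> B -1-> A -1-> F -2-> F -0-> C -2-> B -0-> B -1-> A
After 8 symbols: A.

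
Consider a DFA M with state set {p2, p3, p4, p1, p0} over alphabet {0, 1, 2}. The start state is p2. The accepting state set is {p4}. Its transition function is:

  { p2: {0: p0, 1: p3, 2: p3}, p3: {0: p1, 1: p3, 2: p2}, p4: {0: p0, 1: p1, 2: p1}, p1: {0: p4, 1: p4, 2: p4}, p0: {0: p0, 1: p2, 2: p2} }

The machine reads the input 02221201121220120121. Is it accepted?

No

p2 → p0 → p2 → p3 → p2 → p3 → p2 → p0 → p2 → p3 → p2 → p3 → p2 → p3 → p1 → p4 → p1 → p4 → p1 → p4 → p1
End state p1 is not accepting.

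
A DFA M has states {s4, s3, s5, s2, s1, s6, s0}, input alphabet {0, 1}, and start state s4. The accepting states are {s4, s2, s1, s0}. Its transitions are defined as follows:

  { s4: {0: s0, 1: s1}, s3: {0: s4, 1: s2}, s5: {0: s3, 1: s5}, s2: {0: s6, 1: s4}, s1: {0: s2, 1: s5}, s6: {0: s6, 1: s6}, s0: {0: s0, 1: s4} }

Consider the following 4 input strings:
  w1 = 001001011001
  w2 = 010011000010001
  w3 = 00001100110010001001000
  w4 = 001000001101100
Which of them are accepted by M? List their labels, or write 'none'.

w1: s4 → s0 → s0 → s4 → s0 → s0 → s4 → s0 → s4 → s1 → s2 → s6 → s6  → end s6, rejected
w2: s4 → s0 → s4 → s0 → s0 → s4 → s1 → s2 → s6 → s6 → s6 → s6 → s6 → s6 → s6 → s6  → end s6, rejected
w3: s4 → s0 → s0 → s0 → s0 → s4 → s1 → s2 → s6 → s6 → s6 → s6 → s6 → s6 → s6 → s6 → s6 → s6 → s6 → s6 → s6 → s6 → s6 → s6  → end s6, rejected
w4: s4 → s0 → s0 → s4 → s0 → s0 → s0 → s0 → s0 → s4 → s1 → s2 → s4 → s1 → s2 → s6  → end s6, rejected

none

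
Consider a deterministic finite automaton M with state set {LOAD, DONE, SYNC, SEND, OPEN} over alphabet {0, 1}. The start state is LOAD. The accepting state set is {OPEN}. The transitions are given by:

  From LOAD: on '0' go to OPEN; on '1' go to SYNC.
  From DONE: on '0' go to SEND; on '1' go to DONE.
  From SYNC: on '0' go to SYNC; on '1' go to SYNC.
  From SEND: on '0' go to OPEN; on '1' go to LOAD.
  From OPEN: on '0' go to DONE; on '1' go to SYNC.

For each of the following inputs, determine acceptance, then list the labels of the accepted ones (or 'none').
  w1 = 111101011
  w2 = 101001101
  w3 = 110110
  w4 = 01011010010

w1: Trace: LOAD -1-> SYNC -1-> SYNC -1-> SYNC -1-> SYNC -0-> SYNC -1-> SYNC -0-> SYNC -1-> SYNC -1-> SYNC  → end SYNC, rejected
w2: Trace: LOAD -1-> SYNC -0-> SYNC -1-> SYNC -0-> SYNC -0-> SYNC -1-> SYNC -1-> SYNC -0-> SYNC -1-> SYNC  → end SYNC, rejected
w3: Trace: LOAD -1-> SYNC -1-> SYNC -0-> SYNC -1-> SYNC -1-> SYNC -0-> SYNC  → end SYNC, rejected
w4: Trace: LOAD -0-> OPEN -1-> SYNC -0-> SYNC -1-> SYNC -1-> SYNC -0-> SYNC -1-> SYNC -0-> SYNC -0-> SYNC -1-> SYNC -0-> SYNC  → end SYNC, rejected

none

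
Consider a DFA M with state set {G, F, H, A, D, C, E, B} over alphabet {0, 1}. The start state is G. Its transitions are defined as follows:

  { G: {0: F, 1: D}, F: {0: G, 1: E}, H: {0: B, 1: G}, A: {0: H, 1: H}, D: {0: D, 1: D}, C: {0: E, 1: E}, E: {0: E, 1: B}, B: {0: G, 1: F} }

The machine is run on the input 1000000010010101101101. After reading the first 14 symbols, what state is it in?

D

start at G
read '1': G → D
read '0': D → D
read '0': D → D
read '0': D → D
read '0': D → D
read '0': D → D
read '0': D → D
read '0': D → D
read '1': D → D
read '0': D → D
read '0': D → D
read '1': D → D
read '0': D → D
read '1': D → D
After 14 symbols: D.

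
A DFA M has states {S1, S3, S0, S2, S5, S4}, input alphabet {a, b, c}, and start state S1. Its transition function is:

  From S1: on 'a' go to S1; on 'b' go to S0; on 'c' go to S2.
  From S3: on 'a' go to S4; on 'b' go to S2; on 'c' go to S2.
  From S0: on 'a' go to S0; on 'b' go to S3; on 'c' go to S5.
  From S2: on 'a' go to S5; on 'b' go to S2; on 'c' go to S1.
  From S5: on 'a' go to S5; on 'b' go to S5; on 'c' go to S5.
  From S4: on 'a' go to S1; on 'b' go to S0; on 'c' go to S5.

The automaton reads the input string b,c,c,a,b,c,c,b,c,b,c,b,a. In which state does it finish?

S5

start at S1
read 'b': S1 → S0
read 'c': S0 → S5
read 'c': S5 → S5
read 'a': S5 → S5
read 'b': S5 → S5
read 'c': S5 → S5
read 'c': S5 → S5
read 'b': S5 → S5
read 'c': S5 → S5
read 'b': S5 → S5
read 'c': S5 → S5
read 'b': S5 → S5
read 'a': S5 → S5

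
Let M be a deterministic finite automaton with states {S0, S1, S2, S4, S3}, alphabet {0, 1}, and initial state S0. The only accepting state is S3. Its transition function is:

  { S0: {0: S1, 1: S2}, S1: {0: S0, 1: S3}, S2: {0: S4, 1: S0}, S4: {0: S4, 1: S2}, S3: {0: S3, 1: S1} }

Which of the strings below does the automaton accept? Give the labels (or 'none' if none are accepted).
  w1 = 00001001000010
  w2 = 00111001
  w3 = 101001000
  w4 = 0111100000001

none

w1:
  start at S0
  read '0': S0 → S1
  read '0': S1 → S0
  read '0': S0 → S1
  read '0': S1 → S0
  read '1': S0 → S2
  read '0': S2 → S4
  read '0': S4 → S4
  read '1': S4 → S2
  read '0': S2 → S4
  read '0': S4 → S4
  read '0': S4 → S4
  read '0': S4 → S4
  read '1': S4 → S2
  read '0': S2 → S4
  end S4, rejected
w2:
  start at S0
  read '0': S0 → S1
  read '0': S1 → S0
  read '1': S0 → S2
  read '1': S2 → S0
  read '1': S0 → S2
  read '0': S2 → S4
  read '0': S4 → S4
  read '1': S4 → S2
  end S2, rejected
w3:
  start at S0
  read '1': S0 → S2
  read '0': S2 → S4
  read '1': S4 → S2
  read '0': S2 → S4
  read '0': S4 → S4
  read '1': S4 → S2
  read '0': S2 → S4
  read '0': S4 → S4
  read '0': S4 → S4
  end S4, rejected
w4:
  start at S0
  read '0': S0 → S1
  read '1': S1 → S3
  read '1': S3 → S1
  read '1': S1 → S3
  read '1': S3 → S1
  read '0': S1 → S0
  read '0': S0 → S1
  read '0': S1 → S0
  read '0': S0 → S1
  read '0': S1 → S0
  read '0': S0 → S1
  read '0': S1 → S0
  read '1': S0 → S2
  end S2, rejected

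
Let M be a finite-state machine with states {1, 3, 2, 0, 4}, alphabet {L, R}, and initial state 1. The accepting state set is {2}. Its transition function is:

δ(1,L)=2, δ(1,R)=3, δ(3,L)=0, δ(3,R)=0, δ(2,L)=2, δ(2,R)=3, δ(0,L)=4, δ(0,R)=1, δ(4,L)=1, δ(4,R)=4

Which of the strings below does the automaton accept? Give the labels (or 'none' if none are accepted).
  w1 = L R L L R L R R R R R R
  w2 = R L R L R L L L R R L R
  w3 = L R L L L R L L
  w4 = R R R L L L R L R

w1: Trace: 1 -L-> 2 -R-> 3 -L-> 0 -L-> 4 -R-> 4 -L-> 1 -R-> 3 -R-> 0 -R-> 1 -R-> 3 -R-> 0 -R-> 1  → end 1, rejected
w2: Trace: 1 -R-> 3 -L-> 0 -R-> 1 -L-> 2 -R-> 3 -L-> 0 -L-> 4 -L-> 1 -R-> 3 -R-> 0 -L-> 4 -R-> 4  → end 4, rejected
w3: Trace: 1 -L-> 2 -R-> 3 -L-> 0 -L-> 4 -L-> 1 -R-> 3 -L-> 0 -L-> 4  → end 4, rejected
w4: Trace: 1 -R-> 3 -R-> 0 -R-> 1 -L-> 2 -L-> 2 -L-> 2 -R-> 3 -L-> 0 -R-> 1  → end 1, rejected

none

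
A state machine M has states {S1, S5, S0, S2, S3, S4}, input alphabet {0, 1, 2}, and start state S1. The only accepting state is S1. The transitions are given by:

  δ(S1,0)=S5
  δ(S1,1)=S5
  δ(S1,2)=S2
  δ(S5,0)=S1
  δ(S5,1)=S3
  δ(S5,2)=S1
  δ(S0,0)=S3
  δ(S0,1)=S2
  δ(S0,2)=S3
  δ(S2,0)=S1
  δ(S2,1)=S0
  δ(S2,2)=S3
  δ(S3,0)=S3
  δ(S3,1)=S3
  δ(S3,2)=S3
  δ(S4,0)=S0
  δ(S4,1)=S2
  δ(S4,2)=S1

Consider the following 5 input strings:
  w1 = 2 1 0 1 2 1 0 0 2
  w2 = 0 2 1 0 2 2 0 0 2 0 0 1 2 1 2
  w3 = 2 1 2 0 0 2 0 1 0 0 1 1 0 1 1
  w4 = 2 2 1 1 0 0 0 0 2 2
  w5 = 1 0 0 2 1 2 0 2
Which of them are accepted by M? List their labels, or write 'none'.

w5

w1:
  start at S1
  read '2': S1 → S2
  read '1': S2 → S0
  read '0': S0 → S3
  read '1': S3 → S3
  read '2': S3 → S3
  read '1': S3 → S3
  read '0': S3 → S3
  read '0': S3 → S3
  read '2': S3 → S3
  end S3, rejected
w2:
  start at S1
  read '0': S1 → S5
  read '2': S5 → S1
  read '1': S1 → S5
  read '0': S5 → S1
  read '2': S1 → S2
  read '2': S2 → S3
  read '0': S3 → S3
  read '0': S3 → S3
  read '2': S3 → S3
  read '0': S3 → S3
  read '0': S3 → S3
  read '1': S3 → S3
  read '2': S3 → S3
  read '1': S3 → S3
  read '2': S3 → S3
  end S3, rejected
w3:
  start at S1
  read '2': S1 → S2
  read '1': S2 → S0
  read '2': S0 → S3
  read '0': S3 → S3
  read '0': S3 → S3
  read '2': S3 → S3
  read '0': S3 → S3
  read '1': S3 → S3
  read '0': S3 → S3
  read '0': S3 → S3
  read '1': S3 → S3
  read '1': S3 → S3
  read '0': S3 → S3
  read '1': S3 → S3
  read '1': S3 → S3
  end S3, rejected
w4:
  start at S1
  read '2': S1 → S2
  read '2': S2 → S3
  read '1': S3 → S3
  read '1': S3 → S3
  read '0': S3 → S3
  read '0': S3 → S3
  read '0': S3 → S3
  read '0': S3 → S3
  read '2': S3 → S3
  read '2': S3 → S3
  end S3, rejected
w5:
  start at S1
  read '1': S1 → S5
  read '0': S5 → S1
  read '0': S1 → S5
  read '2': S5 → S1
  read '1': S1 → S5
  read '2': S5 → S1
  read '0': S1 → S5
  read '2': S5 → S1
  end S1, accepted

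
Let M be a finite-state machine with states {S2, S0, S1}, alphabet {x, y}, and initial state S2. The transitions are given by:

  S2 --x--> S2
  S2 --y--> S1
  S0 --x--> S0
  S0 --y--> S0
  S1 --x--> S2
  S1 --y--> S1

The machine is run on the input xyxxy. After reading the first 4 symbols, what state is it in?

S2

S2 → S2 → S1 → S2 → S2
After 4 symbols: S2.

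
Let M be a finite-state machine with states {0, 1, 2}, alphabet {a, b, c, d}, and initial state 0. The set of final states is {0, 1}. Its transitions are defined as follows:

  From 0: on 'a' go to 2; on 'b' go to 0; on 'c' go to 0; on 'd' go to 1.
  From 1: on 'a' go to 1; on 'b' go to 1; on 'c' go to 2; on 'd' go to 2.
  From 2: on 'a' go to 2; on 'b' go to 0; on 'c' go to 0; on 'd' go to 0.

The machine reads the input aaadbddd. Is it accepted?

Yes

0 → 2 → 2 → 2 → 0 → 0 → 1 → 2 → 0
End state 0 is accepting.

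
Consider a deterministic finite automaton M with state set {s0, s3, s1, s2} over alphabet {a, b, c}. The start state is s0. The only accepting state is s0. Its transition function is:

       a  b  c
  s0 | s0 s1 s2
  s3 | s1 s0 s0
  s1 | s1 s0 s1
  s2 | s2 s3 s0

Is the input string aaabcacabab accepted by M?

No

s0 → s0 → s0 → s0 → s1 → s1 → s1 → s1 → s1 → s0 → s0 → s1
End state s1 is not accepting.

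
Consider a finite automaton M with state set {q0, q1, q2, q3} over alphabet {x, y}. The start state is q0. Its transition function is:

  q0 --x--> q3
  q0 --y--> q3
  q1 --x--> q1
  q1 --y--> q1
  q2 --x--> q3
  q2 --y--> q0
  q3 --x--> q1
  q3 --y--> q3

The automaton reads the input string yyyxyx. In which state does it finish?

q0 → q3 → q3 → q3 → q1 → q1 → q1

q1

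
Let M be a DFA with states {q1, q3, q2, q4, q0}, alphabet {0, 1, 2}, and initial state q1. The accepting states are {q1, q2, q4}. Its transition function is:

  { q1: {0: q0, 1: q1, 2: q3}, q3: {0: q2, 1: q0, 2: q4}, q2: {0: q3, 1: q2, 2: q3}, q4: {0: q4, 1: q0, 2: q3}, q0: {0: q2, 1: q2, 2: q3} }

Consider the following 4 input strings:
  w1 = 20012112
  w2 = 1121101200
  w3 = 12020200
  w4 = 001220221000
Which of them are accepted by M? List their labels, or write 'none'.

w1:
  start at q1
  read '2': q1 → q3
  read '0': q3 → q2
  read '0': q2 → q3
  read '1': q3 → q0
  read '2': q0 → q3
  read '1': q3 → q0
  read '1': q0 → q2
  read '2': q2 → q3
  end q3, rejected
w2:
  start at q1
  read '1': q1 → q1
  read '1': q1 → q1
  read '2': q1 → q3
  read '1': q3 → q0
  read '1': q0 → q2
  read '0': q2 → q3
  read '1': q3 → q0
  read '2': q0 → q3
  read '0': q3 → q2
  read '0': q2 → q3
  end q3, rejected
w3:
  start at q1
  read '1': q1 → q1
  read '2': q1 → q3
  read '0': q3 → q2
  read '2': q2 → q3
  read '0': q3 → q2
  read '2': q2 → q3
  read '0': q3 → q2
  read '0': q2 → q3
  end q3, rejected
w4:
  start at q1
  read '0': q1 → q0
  read '0': q0 → q2
  read '1': q2 → q2
  read '2': q2 → q3
  read '2': q3 → q4
  read '0': q4 → q4
  read '2': q4 → q3
  read '2': q3 → q4
  read '1': q4 → q0
  read '0': q0 → q2
  read '0': q2 → q3
  read '0': q3 → q2
  end q2, accepted

w4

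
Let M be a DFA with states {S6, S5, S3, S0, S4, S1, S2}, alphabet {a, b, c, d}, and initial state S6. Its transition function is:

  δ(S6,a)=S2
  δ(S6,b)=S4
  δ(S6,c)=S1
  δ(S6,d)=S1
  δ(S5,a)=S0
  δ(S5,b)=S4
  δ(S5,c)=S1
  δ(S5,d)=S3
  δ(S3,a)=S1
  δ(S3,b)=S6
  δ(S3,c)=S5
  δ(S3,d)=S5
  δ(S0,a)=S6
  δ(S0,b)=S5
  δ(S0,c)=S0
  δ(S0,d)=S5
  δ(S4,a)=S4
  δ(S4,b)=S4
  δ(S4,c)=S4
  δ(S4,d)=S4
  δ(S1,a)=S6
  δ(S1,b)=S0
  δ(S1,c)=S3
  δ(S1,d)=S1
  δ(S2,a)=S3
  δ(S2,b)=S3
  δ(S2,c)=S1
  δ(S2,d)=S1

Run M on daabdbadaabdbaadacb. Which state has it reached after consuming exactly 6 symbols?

S4

start at S6
read 'd': S6 → S1
read 'a': S1 → S6
read 'a': S6 → S2
read 'b': S2 → S3
read 'd': S3 → S5
read 'b': S5 → S4
After 6 symbols: S4.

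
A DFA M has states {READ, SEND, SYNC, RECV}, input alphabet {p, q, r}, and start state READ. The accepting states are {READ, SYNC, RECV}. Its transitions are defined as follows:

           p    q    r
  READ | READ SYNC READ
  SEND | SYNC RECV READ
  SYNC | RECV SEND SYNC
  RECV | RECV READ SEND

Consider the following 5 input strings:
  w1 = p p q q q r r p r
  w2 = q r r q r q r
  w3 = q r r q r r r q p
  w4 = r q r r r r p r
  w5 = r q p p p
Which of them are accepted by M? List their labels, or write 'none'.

w1, w2, w3, w5

w1: Trace: READ -p-> READ -p-> READ -q-> SYNC -q-> SEND -q-> RECV -r-> SEND -r-> READ -p-> READ -r-> READ  → end READ, accepted
w2: Trace: READ -q-> SYNC -r-> SYNC -r-> SYNC -q-> SEND -r-> READ -q-> SYNC -r-> SYNC  → end SYNC, accepted
w3: Trace: READ -q-> SYNC -r-> SYNC -r-> SYNC -q-> SEND -r-> READ -r-> READ -r-> READ -q-> SYNC -p-> RECV  → end RECV, accepted
w4: Trace: READ -r-> READ -q-> SYNC -r-> SYNC -r-> SYNC -r-> SYNC -r-> SYNC -p-> RECV -r-> SEND  → end SEND, rejected
w5: Trace: READ -r-> READ -q-> SYNC -p-> RECV -p-> RECV -p-> RECV  → end RECV, accepted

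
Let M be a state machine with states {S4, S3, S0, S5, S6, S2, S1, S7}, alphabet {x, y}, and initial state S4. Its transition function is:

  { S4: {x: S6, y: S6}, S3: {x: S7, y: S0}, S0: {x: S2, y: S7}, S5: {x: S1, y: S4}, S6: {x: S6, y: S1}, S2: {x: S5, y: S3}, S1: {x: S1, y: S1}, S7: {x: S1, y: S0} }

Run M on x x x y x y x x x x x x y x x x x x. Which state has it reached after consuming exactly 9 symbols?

Trace: S4 -x-> S6 -x-> S6 -x-> S6 -y-> S1 -x-> S1 -y-> S1 -x-> S1 -x-> S1 -x-> S1
After 9 symbols: S1.

S1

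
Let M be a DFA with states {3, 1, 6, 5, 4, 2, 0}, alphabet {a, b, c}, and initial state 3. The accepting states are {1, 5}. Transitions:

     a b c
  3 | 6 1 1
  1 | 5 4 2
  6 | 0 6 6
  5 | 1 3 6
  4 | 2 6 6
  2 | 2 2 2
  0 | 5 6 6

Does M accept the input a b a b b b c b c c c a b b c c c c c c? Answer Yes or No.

No

3 → 6 → 6 → 0 → 6 → 6 → 6 → 6 → 6 → 6 → 6 → 6 → 0 → 6 → 6 → 6 → 6 → 6 → 6 → 6 → 6
End state 6 is not accepting.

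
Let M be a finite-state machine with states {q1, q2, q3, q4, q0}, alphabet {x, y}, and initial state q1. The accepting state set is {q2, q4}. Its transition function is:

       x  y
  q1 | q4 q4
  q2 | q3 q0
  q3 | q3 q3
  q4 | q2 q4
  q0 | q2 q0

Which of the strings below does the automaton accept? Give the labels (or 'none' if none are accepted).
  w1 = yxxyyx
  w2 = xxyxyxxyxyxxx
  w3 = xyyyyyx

w1: q1 → q4 → q2 → q3 → q3 → q3 → q3  → end q3, rejected
w2: q1 → q4 → q2 → q0 → q2 → q0 → q2 → q3 → q3 → q3 → q3 → q3 → q3 → q3  → end q3, rejected
w3: q1 → q4 → q4 → q4 → q4 → q4 → q4 → q2  → end q2, accepted

w3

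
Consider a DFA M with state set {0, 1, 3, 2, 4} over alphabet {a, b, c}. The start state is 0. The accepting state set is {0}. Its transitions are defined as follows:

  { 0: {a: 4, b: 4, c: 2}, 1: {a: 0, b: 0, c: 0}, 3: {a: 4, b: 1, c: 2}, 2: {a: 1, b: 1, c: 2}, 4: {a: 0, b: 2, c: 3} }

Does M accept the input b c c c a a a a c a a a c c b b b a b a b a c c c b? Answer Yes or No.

No

Trace: 0 -b-> 4 -c-> 3 -c-> 2 -c-> 2 -a-> 1 -a-> 0 -a-> 4 -a-> 0 -c-> 2 -a-> 1 -a-> 0 -a-> 4 -c-> 3 -c-> 2 -b-> 1 -b-> 0 -b-> 4 -a-> 0 -b-> 4 -a-> 0 -b-> 4 -a-> 0 -c-> 2 -c-> 2 -c-> 2 -b-> 1
End state 1 is not accepting.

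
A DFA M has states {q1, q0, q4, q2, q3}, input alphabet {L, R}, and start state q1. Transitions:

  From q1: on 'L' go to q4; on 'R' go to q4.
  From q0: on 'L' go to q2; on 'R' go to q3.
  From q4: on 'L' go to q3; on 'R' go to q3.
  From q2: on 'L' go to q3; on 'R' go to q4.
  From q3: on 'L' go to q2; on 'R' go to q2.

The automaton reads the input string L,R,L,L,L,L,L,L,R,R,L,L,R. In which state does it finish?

start at q1
read 'L': q1 → q4
read 'R': q4 → q3
read 'L': q3 → q2
read 'L': q2 → q3
read 'L': q3 → q2
read 'L': q2 → q3
read 'L': q3 → q2
read 'L': q2 → q3
read 'R': q3 → q2
read 'R': q2 → q4
read 'L': q4 → q3
read 'L': q3 → q2
read 'R': q2 → q4

q4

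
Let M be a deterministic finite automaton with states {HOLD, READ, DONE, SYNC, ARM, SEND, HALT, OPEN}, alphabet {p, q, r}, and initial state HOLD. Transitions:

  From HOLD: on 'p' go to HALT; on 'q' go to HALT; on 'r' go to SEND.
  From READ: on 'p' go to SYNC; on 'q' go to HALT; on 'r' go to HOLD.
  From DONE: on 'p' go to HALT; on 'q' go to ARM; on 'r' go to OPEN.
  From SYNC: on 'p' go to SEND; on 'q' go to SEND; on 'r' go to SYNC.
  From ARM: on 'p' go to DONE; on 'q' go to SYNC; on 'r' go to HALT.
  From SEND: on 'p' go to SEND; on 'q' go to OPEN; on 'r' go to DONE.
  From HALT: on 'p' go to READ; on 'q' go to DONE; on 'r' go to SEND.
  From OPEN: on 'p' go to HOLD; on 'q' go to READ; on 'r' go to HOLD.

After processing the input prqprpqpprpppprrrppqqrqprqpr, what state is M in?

DONE

HOLD → HALT → SEND → OPEN → HOLD → SEND → SEND → OPEN → HOLD → HALT → SEND → SEND → SEND → SEND → SEND → DONE → OPEN → HOLD → HALT → READ → HALT → DONE → OPEN → READ → SYNC → SYNC → SEND → SEND → DONE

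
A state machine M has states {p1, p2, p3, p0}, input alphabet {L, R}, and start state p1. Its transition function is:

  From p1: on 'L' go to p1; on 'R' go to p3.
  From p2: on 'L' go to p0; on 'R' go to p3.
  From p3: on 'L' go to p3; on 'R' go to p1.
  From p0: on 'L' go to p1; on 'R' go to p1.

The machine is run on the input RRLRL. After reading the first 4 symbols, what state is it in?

p3

Trace: p1 -R-> p3 -R-> p1 -L-> p1 -R-> p3
After 4 symbols: p3.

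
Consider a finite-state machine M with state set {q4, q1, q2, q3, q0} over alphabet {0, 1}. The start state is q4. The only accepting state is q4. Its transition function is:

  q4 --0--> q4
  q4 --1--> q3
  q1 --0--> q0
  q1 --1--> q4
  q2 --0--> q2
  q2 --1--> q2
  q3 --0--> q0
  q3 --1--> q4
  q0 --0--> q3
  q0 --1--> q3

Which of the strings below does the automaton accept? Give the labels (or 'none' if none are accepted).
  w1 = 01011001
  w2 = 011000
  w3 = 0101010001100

w2, w3

w1: q4 → q4 → q3 → q0 → q3 → q4 → q4 → q4 → q3  → end q3, rejected
w2: q4 → q4 → q3 → q4 → q4 → q4 → q4  → end q4, accepted
w3: q4 → q4 → q3 → q0 → q3 → q0 → q3 → q0 → q3 → q0 → q3 → q4 → q4 → q4  → end q4, accepted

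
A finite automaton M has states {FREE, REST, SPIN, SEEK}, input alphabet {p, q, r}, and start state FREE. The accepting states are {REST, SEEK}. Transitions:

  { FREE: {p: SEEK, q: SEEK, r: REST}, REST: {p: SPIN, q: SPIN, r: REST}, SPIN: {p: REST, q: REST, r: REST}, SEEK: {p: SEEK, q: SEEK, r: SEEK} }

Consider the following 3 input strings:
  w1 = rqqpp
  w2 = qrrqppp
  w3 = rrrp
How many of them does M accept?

w1: FREE → REST → SPIN → REST → SPIN → REST  → end REST, accepted
w2: FREE → SEEK → SEEK → SEEK → SEEK → SEEK → SEEK → SEEK  → end SEEK, accepted
w3: FREE → REST → REST → REST → SPIN  → end SPIN, rejected

2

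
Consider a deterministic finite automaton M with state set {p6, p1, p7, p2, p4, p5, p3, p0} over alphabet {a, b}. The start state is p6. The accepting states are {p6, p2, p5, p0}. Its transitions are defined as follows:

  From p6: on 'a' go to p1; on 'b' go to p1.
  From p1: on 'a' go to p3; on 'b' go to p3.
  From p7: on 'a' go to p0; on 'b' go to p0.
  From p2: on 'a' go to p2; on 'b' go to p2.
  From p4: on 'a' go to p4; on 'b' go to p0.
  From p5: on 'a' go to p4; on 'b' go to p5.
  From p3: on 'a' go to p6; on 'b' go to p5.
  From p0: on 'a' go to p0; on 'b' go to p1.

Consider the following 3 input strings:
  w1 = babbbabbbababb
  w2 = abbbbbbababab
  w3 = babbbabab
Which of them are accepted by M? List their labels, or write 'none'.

w1, w2

w1: Trace: p6 -b-> p1 -a-> p3 -b-> p5 -b-> p5 -b-> p5 -a-> p4 -b-> p0 -b-> p1 -b-> p3 -a-> p6 -b-> p1 -a-> p3 -b-> p5 -b-> p5  → end p5, accepted
w2: Trace: p6 -a-> p1 -b-> p3 -b-> p5 -b-> p5 -b-> p5 -b-> p5 -b-> p5 -a-> p4 -b-> p0 -a-> p0 -b-> p1 -a-> p3 -b-> p5  → end p5, accepted
w3: Trace: p6 -b-> p1 -a-> p3 -b-> p5 -b-> p5 -b-> p5 -a-> p4 -b-> p0 -a-> p0 -b-> p1  → end p1, rejected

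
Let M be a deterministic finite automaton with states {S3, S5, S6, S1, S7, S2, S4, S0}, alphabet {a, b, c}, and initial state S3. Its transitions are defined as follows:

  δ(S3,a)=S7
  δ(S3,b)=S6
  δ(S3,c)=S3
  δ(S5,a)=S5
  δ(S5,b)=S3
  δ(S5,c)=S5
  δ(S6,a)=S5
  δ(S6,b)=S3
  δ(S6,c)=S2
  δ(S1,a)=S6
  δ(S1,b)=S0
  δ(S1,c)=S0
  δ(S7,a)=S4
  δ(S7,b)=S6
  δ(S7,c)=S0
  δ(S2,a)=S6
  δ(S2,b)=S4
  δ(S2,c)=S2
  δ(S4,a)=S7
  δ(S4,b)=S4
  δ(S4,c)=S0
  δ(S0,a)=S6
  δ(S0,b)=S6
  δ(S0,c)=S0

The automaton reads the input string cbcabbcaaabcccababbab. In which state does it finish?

S3

Trace: S3 -c-> S3 -b-> S6 -c-> S2 -a-> S6 -b-> S3 -b-> S6 -c-> S2 -a-> S6 -a-> S5 -a-> S5 -b-> S3 -c-> S3 -c-> S3 -c-> S3 -a-> S7 -b-> S6 -a-> S5 -b-> S3 -b-> S6 -a-> S5 -b-> S3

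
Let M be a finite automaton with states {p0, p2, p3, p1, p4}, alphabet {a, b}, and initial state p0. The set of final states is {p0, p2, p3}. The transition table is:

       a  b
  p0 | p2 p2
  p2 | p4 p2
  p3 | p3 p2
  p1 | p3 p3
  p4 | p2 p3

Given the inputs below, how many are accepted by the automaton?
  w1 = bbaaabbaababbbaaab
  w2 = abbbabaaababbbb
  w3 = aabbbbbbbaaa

2

w1: p0 → p2 → p2 → p4 → p2 → p4 → p3 → p2 → p4 → p2 → p2 → p4 → p3 → p2 → p2 → p4 → p2 → p4 → p3  → end p3, accepted
w2: p0 → p2 → p2 → p2 → p2 → p4 → p3 → p3 → p3 → p3 → p2 → p4 → p3 → p2 → p2 → p2  → end p2, accepted
w3: p0 → p2 → p4 → p3 → p2 → p2 → p2 → p2 → p2 → p2 → p4 → p2 → p4  → end p4, rejected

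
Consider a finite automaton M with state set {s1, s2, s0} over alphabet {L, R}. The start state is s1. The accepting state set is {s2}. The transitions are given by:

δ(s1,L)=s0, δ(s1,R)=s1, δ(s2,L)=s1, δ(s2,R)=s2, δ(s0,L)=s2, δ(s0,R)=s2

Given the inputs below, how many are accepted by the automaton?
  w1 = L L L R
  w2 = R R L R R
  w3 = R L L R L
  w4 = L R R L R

w1:
  start at s1
  read 'L': s1 → s0
  read 'L': s0 → s2
  read 'L': s2 → s1
  read 'R': s1 → s1
  end s1, rejected
w2:
  start at s1
  read 'R': s1 → s1
  read 'R': s1 → s1
  read 'L': s1 → s0
  read 'R': s0 → s2
  read 'R': s2 → s2
  end s2, accepted
w3:
  start at s1
  read 'R': s1 → s1
  read 'L': s1 → s0
  read 'L': s0 → s2
  read 'R': s2 → s2
  read 'L': s2 → s1
  end s1, rejected
w4:
  start at s1
  read 'L': s1 → s0
  read 'R': s0 → s2
  read 'R': s2 → s2
  read 'L': s2 → s1
  read 'R': s1 → s1
  end s1, rejected

1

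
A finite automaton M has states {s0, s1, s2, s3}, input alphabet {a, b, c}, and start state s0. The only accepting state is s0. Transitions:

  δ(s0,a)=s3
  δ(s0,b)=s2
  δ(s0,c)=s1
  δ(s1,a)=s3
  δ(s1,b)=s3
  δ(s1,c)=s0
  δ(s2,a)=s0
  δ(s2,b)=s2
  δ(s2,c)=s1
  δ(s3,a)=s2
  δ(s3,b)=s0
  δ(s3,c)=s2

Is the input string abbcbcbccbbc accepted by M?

No

s0 → s3 → s0 → s2 → s1 → s3 → s2 → s2 → s1 → s0 → s2 → s2 → s1
End state s1 is not accepting.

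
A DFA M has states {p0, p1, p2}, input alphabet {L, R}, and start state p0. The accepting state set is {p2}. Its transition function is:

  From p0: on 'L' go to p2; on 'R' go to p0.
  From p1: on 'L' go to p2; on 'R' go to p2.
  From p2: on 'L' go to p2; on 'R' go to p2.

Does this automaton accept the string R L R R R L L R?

Yes

Trace: p0 -R-> p0 -L-> p2 -R-> p2 -R-> p2 -R-> p2 -L-> p2 -L-> p2 -R-> p2
End state p2 is accepting.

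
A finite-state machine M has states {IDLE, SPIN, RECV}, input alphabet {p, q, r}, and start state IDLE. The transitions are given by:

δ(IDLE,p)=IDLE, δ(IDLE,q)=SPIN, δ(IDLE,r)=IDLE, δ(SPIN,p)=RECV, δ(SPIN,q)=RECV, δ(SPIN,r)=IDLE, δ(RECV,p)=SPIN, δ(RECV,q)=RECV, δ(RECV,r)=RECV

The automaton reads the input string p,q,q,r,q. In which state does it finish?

IDLE → IDLE → SPIN → RECV → RECV → RECV

RECV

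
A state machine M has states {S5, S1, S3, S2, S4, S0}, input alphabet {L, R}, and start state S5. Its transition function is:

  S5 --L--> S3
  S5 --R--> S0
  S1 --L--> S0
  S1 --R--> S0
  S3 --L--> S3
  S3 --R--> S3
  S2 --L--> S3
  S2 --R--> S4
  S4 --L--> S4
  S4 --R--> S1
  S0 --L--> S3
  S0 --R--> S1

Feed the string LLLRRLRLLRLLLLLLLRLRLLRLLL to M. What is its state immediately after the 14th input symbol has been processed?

S5 → S3 → S3 → S3 → S3 → S3 → S3 → S3 → S3 → S3 → S3 → S3 → S3 → S3 → S3
After 14 symbols: S3.

S3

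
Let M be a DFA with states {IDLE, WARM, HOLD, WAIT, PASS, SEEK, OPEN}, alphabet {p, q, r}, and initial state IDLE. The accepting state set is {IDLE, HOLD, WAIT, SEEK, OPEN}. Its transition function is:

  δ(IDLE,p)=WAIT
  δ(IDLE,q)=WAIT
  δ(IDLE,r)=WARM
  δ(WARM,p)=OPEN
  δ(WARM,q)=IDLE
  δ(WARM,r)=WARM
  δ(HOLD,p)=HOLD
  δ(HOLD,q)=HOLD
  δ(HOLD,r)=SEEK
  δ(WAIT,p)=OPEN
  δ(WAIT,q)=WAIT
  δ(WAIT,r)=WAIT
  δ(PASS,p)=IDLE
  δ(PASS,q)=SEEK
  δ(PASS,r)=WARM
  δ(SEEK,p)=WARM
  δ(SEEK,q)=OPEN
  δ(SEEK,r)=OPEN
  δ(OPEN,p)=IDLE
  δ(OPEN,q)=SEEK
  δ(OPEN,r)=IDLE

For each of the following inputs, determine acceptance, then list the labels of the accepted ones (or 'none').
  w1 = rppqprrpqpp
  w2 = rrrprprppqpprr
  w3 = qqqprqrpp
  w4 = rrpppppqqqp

w1, w3, w4

w1:
  start at IDLE
  read 'r': IDLE → WARM
  read 'p': WARM → OPEN
  read 'p': OPEN → IDLE
  read 'q': IDLE → WAIT
  read 'p': WAIT → OPEN
  read 'r': OPEN → IDLE
  read 'r': IDLE → WARM
  read 'p': WARM → OPEN
  read 'q': OPEN → SEEK
  read 'p': SEEK → WARM
  read 'p': WARM → OPEN
  end OPEN, accepted
w2:
  start at IDLE
  read 'r': IDLE → WARM
  read 'r': WARM → WARM
  read 'r': WARM → WARM
  read 'p': WARM → OPEN
  read 'r': OPEN → IDLE
  read 'p': IDLE → WAIT
  read 'r': WAIT → WAIT
  read 'p': WAIT → OPEN
  read 'p': OPEN → IDLE
  read 'q': IDLE → WAIT
  read 'p': WAIT → OPEN
  read 'p': OPEN → IDLE
  read 'r': IDLE → WARM
  read 'r': WARM → WARM
  end WARM, rejected
w3:
  start at IDLE
  read 'q': IDLE → WAIT
  read 'q': WAIT → WAIT
  read 'q': WAIT → WAIT
  read 'p': WAIT → OPEN
  read 'r': OPEN → IDLE
  read 'q': IDLE → WAIT
  read 'r': WAIT → WAIT
  read 'p': WAIT → OPEN
  read 'p': OPEN → IDLE
  end IDLE, accepted
w4:
  start at IDLE
  read 'r': IDLE → WARM
  read 'r': WARM → WARM
  read 'p': WARM → OPEN
  read 'p': OPEN → IDLE
  read 'p': IDLE → WAIT
  read 'p': WAIT → OPEN
  read 'p': OPEN → IDLE
  read 'q': IDLE → WAIT
  read 'q': WAIT → WAIT
  read 'q': WAIT → WAIT
  read 'p': WAIT → OPEN
  end OPEN, accepted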